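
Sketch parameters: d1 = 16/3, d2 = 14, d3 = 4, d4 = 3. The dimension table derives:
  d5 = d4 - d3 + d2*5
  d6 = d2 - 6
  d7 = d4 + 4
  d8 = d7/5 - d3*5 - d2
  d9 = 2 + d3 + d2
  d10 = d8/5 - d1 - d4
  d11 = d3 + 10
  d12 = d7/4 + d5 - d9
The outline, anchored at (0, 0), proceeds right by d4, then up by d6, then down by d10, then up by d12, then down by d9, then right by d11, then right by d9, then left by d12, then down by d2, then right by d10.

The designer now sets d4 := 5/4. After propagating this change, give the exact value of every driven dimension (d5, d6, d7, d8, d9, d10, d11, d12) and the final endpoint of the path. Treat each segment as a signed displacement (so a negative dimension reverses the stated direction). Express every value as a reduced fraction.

Apply edit: d4 := 5/4
  d5 = d4 - d3 + d2*5 = 269/4
  d6 = d2 - 6 = 8
  d7 = d4 + 4 = 21/4
  d8 = d7/5 - d3*5 - d2 = -659/20
  d9 = 2 + d3 + d2 = 20
  d10 = d8/5 - d1 - d4 = -988/75
  d11 = d3 + 10 = 14
  d12 = d7/4 + d5 - d9 = 777/16
Walk from origin (0, 0):
  seg 1: right by d4 = 5/4 → (5/4, 0)
  seg 2: up by d6 = 8 → (5/4, 8)
  seg 3: down by d10 = -988/75 → (5/4, 1588/75)
  seg 4: up by d12 = 777/16 → (5/4, 83683/1200)
  seg 5: down by d9 = 20 → (5/4, 59683/1200)
  seg 6: right by d11 = 14 → (61/4, 59683/1200)
  seg 7: right by d9 = 20 → (141/4, 59683/1200)
  seg 8: left by d12 = 777/16 → (-213/16, 59683/1200)
  seg 9: down by d2 = 14 → (-213/16, 42883/1200)
  seg 10: right by d10 = -988/75 → (-31783/1200, 42883/1200)

d5 = 269/4
d6 = 8
d7 = 21/4
d8 = -659/20
d9 = 20
d10 = -988/75
d11 = 14
d12 = 777/16
endpoint = (-31783/1200, 42883/1200)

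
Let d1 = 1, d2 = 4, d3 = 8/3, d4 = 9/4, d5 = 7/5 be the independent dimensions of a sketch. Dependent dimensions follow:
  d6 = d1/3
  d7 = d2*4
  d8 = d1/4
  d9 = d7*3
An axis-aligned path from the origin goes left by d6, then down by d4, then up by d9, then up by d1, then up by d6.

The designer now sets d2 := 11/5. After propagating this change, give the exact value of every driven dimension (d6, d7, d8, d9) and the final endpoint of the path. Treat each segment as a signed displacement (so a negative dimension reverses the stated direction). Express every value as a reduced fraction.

Apply edit: d2 := 11/5
  d6 = d1/3 = 1/3
  d7 = d2*4 = 44/5
  d8 = d1/4 = 1/4
  d9 = d7*3 = 132/5
Walk from origin (0, 0):
  seg 1: left by d6 = 1/3 → (-1/3, 0)
  seg 2: down by d4 = 9/4 → (-1/3, -9/4)
  seg 3: up by d9 = 132/5 → (-1/3, 483/20)
  seg 4: up by d1 = 1 → (-1/3, 503/20)
  seg 5: up by d6 = 1/3 → (-1/3, 1529/60)

d6 = 1/3
d7 = 44/5
d8 = 1/4
d9 = 132/5
endpoint = (-1/3, 1529/60)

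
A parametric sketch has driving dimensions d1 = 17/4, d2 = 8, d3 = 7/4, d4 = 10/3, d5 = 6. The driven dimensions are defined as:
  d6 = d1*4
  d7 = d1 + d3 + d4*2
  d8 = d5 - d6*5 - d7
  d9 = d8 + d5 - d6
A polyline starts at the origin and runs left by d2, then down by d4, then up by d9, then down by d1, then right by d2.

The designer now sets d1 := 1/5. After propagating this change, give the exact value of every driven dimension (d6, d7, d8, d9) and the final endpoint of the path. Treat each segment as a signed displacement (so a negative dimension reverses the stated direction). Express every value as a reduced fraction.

d6 = 4/5
d7 = 517/60
d8 = -397/60
d9 = -17/12
endpoint = (0, -99/20)

Apply edit: d1 := 1/5
  d6 = d1*4 = 4/5
  d7 = d1 + d3 + d4*2 = 517/60
  d8 = d5 - d6*5 - d7 = -397/60
  d9 = d8 + d5 - d6 = -17/12
Walk from origin (0, 0):
  seg 1: left by d2 = 8 → (-8, 0)
  seg 2: down by d4 = 10/3 → (-8, -10/3)
  seg 3: up by d9 = -17/12 → (-8, -19/4)
  seg 4: down by d1 = 1/5 → (-8, -99/20)
  seg 5: right by d2 = 8 → (0, -99/20)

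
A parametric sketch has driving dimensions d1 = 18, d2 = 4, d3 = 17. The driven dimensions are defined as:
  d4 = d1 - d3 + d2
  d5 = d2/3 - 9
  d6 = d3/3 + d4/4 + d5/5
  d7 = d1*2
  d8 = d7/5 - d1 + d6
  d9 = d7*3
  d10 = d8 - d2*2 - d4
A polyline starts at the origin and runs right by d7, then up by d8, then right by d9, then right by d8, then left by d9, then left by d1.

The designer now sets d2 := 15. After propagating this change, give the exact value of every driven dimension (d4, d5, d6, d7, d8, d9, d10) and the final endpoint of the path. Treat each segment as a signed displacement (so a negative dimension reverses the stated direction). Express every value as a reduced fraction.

d4 = 16
d5 = -4
d6 = 133/15
d7 = 36
d8 = -29/15
d9 = 108
d10 = -719/15
endpoint = (241/15, -29/15)

Apply edit: d2 := 15
  d4 = d1 - d3 + d2 = 16
  d5 = d2/3 - 9 = -4
  d6 = d3/3 + d4/4 + d5/5 = 133/15
  d7 = d1*2 = 36
  d8 = d7/5 - d1 + d6 = -29/15
  d9 = d7*3 = 108
  d10 = d8 - d2*2 - d4 = -719/15
Walk from origin (0, 0):
  seg 1: right by d7 = 36 → (36, 0)
  seg 2: up by d8 = -29/15 → (36, -29/15)
  seg 3: right by d9 = 108 → (144, -29/15)
  seg 4: right by d8 = -29/15 → (2131/15, -29/15)
  seg 5: left by d9 = 108 → (511/15, -29/15)
  seg 6: left by d1 = 18 → (241/15, -29/15)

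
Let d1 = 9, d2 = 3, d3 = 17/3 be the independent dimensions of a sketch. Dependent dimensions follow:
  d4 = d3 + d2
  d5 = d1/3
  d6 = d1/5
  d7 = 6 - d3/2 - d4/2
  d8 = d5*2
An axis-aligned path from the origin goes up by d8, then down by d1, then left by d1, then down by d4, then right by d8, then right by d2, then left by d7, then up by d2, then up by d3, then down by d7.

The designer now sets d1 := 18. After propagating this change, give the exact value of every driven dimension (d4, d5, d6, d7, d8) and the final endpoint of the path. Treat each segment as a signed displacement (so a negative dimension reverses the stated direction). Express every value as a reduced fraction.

d4 = 26/3
d5 = 6
d6 = 18/5
d7 = -7/6
d8 = 12
endpoint = (-11/6, -29/6)

Apply edit: d1 := 18
  d4 = d3 + d2 = 26/3
  d5 = d1/3 = 6
  d6 = d1/5 = 18/5
  d7 = 6 - d3/2 - d4/2 = -7/6
  d8 = d5*2 = 12
Walk from origin (0, 0):
  seg 1: up by d8 = 12 → (0, 12)
  seg 2: down by d1 = 18 → (0, -6)
  seg 3: left by d1 = 18 → (-18, -6)
  seg 4: down by d4 = 26/3 → (-18, -44/3)
  seg 5: right by d8 = 12 → (-6, -44/3)
  seg 6: right by d2 = 3 → (-3, -44/3)
  seg 7: left by d7 = -7/6 → (-11/6, -44/3)
  seg 8: up by d2 = 3 → (-11/6, -35/3)
  seg 9: up by d3 = 17/3 → (-11/6, -6)
  seg 10: down by d7 = -7/6 → (-11/6, -29/6)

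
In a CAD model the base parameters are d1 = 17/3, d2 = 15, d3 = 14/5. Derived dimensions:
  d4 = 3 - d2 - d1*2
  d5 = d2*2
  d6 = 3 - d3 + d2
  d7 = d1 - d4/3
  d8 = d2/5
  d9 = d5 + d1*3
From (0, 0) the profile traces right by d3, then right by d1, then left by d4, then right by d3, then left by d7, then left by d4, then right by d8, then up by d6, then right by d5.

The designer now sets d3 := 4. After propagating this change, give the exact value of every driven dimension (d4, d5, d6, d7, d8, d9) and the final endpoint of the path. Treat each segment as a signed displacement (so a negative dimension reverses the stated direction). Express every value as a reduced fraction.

Apply edit: d3 := 4
  d4 = 3 - d2 - d1*2 = -70/3
  d5 = d2*2 = 30
  d6 = 3 - d3 + d2 = 14
  d7 = d1 - d4/3 = 121/9
  d8 = d2/5 = 3
  d9 = d5 + d1*3 = 47
Walk from origin (0, 0):
  seg 1: right by d3 = 4 → (4, 0)
  seg 2: right by d1 = 17/3 → (29/3, 0)
  seg 3: left by d4 = -70/3 → (33, 0)
  seg 4: right by d3 = 4 → (37, 0)
  seg 5: left by d7 = 121/9 → (212/9, 0)
  seg 6: left by d4 = -70/3 → (422/9, 0)
  seg 7: right by d8 = 3 → (449/9, 0)
  seg 8: up by d6 = 14 → (449/9, 14)
  seg 9: right by d5 = 30 → (719/9, 14)

d4 = -70/3
d5 = 30
d6 = 14
d7 = 121/9
d8 = 3
d9 = 47
endpoint = (719/9, 14)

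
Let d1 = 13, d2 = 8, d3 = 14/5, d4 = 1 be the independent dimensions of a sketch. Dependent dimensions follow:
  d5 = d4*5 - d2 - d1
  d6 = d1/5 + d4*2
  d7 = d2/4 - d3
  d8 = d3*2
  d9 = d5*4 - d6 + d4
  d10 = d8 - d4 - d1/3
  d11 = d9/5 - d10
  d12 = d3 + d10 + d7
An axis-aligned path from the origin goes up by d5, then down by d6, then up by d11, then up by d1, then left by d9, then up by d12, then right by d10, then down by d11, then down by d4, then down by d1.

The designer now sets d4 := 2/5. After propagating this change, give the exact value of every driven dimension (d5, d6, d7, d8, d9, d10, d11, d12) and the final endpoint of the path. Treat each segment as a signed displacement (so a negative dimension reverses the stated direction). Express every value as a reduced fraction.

Apply edit: d4 := 2/5
  d5 = d4*5 - d2 - d1 = -19
  d6 = d1/5 + d4*2 = 17/5
  d7 = d2/4 - d3 = -4/5
  d8 = d3*2 = 28/5
  d9 = d5*4 - d6 + d4 = -79
  d10 = d8 - d4 - d1/3 = 13/15
  d11 = d9/5 - d10 = -50/3
  d12 = d3 + d10 + d7 = 43/15
Walk from origin (0, 0):
  seg 1: up by d5 = -19 → (0, -19)
  seg 2: down by d6 = 17/5 → (0, -112/5)
  seg 3: up by d11 = -50/3 → (0, -586/15)
  seg 4: up by d1 = 13 → (0, -391/15)
  seg 5: left by d9 = -79 → (79, -391/15)
  seg 6: up by d12 = 43/15 → (79, -116/5)
  seg 7: right by d10 = 13/15 → (1198/15, -116/5)
  seg 8: down by d11 = -50/3 → (1198/15, -98/15)
  seg 9: down by d4 = 2/5 → (1198/15, -104/15)
  seg 10: down by d1 = 13 → (1198/15, -299/15)

d5 = -19
d6 = 17/5
d7 = -4/5
d8 = 28/5
d9 = -79
d10 = 13/15
d11 = -50/3
d12 = 43/15
endpoint = (1198/15, -299/15)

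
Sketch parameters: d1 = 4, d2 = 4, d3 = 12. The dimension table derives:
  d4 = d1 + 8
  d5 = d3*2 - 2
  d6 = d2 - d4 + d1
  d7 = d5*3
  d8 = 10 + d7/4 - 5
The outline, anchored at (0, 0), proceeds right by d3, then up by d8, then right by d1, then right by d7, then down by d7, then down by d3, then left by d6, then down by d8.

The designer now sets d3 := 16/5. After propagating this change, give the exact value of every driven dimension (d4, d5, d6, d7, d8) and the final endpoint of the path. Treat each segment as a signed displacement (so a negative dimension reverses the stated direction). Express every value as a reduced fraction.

Apply edit: d3 := 16/5
  d4 = d1 + 8 = 12
  d5 = d3*2 - 2 = 22/5
  d6 = d2 - d4 + d1 = -4
  d7 = d5*3 = 66/5
  d8 = 10 + d7/4 - 5 = 83/10
Walk from origin (0, 0):
  seg 1: right by d3 = 16/5 → (16/5, 0)
  seg 2: up by d8 = 83/10 → (16/5, 83/10)
  seg 3: right by d1 = 4 → (36/5, 83/10)
  seg 4: right by d7 = 66/5 → (102/5, 83/10)
  seg 5: down by d7 = 66/5 → (102/5, -49/10)
  seg 6: down by d3 = 16/5 → (102/5, -81/10)
  seg 7: left by d6 = -4 → (122/5, -81/10)
  seg 8: down by d8 = 83/10 → (122/5, -82/5)

d4 = 12
d5 = 22/5
d6 = -4
d7 = 66/5
d8 = 83/10
endpoint = (122/5, -82/5)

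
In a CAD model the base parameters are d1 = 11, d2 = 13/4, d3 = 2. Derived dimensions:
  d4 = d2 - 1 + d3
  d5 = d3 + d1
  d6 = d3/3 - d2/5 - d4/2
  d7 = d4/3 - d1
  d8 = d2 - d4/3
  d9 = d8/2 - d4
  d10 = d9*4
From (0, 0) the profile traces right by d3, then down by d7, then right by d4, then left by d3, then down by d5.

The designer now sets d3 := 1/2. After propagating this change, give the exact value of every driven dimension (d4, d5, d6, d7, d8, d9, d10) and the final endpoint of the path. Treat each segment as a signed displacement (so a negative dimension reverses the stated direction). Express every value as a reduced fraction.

d4 = 11/4
d5 = 23/2
d6 = -223/120
d7 = -121/12
d8 = 7/3
d9 = -19/12
d10 = -19/3
endpoint = (11/4, -17/12)

Apply edit: d3 := 1/2
  d4 = d2 - 1 + d3 = 11/4
  d5 = d3 + d1 = 23/2
  d6 = d3/3 - d2/5 - d4/2 = -223/120
  d7 = d4/3 - d1 = -121/12
  d8 = d2 - d4/3 = 7/3
  d9 = d8/2 - d4 = -19/12
  d10 = d9*4 = -19/3
Walk from origin (0, 0):
  seg 1: right by d3 = 1/2 → (1/2, 0)
  seg 2: down by d7 = -121/12 → (1/2, 121/12)
  seg 3: right by d4 = 11/4 → (13/4, 121/12)
  seg 4: left by d3 = 1/2 → (11/4, 121/12)
  seg 5: down by d5 = 23/2 → (11/4, -17/12)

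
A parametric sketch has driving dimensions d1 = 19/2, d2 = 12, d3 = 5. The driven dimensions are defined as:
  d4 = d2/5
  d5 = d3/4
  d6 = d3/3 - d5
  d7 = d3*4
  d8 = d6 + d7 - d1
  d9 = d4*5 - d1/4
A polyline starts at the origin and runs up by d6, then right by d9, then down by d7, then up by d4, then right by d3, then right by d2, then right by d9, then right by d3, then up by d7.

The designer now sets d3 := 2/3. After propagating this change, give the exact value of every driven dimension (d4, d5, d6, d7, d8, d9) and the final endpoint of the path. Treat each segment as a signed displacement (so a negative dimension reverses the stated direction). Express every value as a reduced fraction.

d4 = 12/5
d5 = 1/6
d6 = 1/18
d7 = 8/3
d8 = -61/9
d9 = 77/8
endpoint = (391/12, 221/90)

Apply edit: d3 := 2/3
  d4 = d2/5 = 12/5
  d5 = d3/4 = 1/6
  d6 = d3/3 - d5 = 1/18
  d7 = d3*4 = 8/3
  d8 = d6 + d7 - d1 = -61/9
  d9 = d4*5 - d1/4 = 77/8
Walk from origin (0, 0):
  seg 1: up by d6 = 1/18 → (0, 1/18)
  seg 2: right by d9 = 77/8 → (77/8, 1/18)
  seg 3: down by d7 = 8/3 → (77/8, -47/18)
  seg 4: up by d4 = 12/5 → (77/8, -19/90)
  seg 5: right by d3 = 2/3 → (247/24, -19/90)
  seg 6: right by d2 = 12 → (535/24, -19/90)
  seg 7: right by d9 = 77/8 → (383/12, -19/90)
  seg 8: right by d3 = 2/3 → (391/12, -19/90)
  seg 9: up by d7 = 8/3 → (391/12, 221/90)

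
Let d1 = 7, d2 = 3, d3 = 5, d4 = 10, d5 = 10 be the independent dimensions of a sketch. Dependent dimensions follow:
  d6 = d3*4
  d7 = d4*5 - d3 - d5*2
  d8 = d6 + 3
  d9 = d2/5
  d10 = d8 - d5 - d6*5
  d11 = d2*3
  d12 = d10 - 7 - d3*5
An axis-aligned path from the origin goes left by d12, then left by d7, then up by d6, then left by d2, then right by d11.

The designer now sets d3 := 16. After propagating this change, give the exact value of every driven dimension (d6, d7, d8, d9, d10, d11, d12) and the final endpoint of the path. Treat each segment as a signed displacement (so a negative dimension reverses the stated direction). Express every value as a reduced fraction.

Apply edit: d3 := 16
  d6 = d3*4 = 64
  d7 = d4*5 - d3 - d5*2 = 14
  d8 = d6 + 3 = 67
  d9 = d2/5 = 3/5
  d10 = d8 - d5 - d6*5 = -263
  d11 = d2*3 = 9
  d12 = d10 - 7 - d3*5 = -350
Walk from origin (0, 0):
  seg 1: left by d12 = -350 → (350, 0)
  seg 2: left by d7 = 14 → (336, 0)
  seg 3: up by d6 = 64 → (336, 64)
  seg 4: left by d2 = 3 → (333, 64)
  seg 5: right by d11 = 9 → (342, 64)

d6 = 64
d7 = 14
d8 = 67
d9 = 3/5
d10 = -263
d11 = 9
d12 = -350
endpoint = (342, 64)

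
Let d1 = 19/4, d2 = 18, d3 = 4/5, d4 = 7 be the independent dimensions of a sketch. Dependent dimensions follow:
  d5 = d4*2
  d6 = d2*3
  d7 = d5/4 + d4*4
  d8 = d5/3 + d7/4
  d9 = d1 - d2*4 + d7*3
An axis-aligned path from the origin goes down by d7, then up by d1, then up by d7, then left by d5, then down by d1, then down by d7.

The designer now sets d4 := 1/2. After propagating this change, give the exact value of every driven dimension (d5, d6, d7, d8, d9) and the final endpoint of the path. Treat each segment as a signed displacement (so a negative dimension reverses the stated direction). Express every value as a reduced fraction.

Apply edit: d4 := 1/2
  d5 = d4*2 = 1
  d6 = d2*3 = 54
  d7 = d5/4 + d4*4 = 9/4
  d8 = d5/3 + d7/4 = 43/48
  d9 = d1 - d2*4 + d7*3 = -121/2
Walk from origin (0, 0):
  seg 1: down by d7 = 9/4 → (0, -9/4)
  seg 2: up by d1 = 19/4 → (0, 5/2)
  seg 3: up by d7 = 9/4 → (0, 19/4)
  seg 4: left by d5 = 1 → (-1, 19/4)
  seg 5: down by d1 = 19/4 → (-1, 0)
  seg 6: down by d7 = 9/4 → (-1, -9/4)

d5 = 1
d6 = 54
d7 = 9/4
d8 = 43/48
d9 = -121/2
endpoint = (-1, -9/4)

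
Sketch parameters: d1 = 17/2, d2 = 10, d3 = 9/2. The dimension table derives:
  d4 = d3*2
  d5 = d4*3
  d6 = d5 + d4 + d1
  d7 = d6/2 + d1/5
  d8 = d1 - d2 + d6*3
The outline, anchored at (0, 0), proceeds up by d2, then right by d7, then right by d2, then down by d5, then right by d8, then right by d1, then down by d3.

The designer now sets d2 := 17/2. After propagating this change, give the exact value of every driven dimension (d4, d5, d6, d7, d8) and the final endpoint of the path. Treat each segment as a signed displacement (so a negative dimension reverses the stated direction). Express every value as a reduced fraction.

Apply edit: d2 := 17/2
  d4 = d3*2 = 9
  d5 = d4*3 = 27
  d6 = d5 + d4 + d1 = 89/2
  d7 = d6/2 + d1/5 = 479/20
  d8 = d1 - d2 + d6*3 = 267/2
Walk from origin (0, 0):
  seg 1: up by d2 = 17/2 → (0, 17/2)
  seg 2: right by d7 = 479/20 → (479/20, 17/2)
  seg 3: right by d2 = 17/2 → (649/20, 17/2)
  seg 4: down by d5 = 27 → (649/20, -37/2)
  seg 5: right by d8 = 267/2 → (3319/20, -37/2)
  seg 6: right by d1 = 17/2 → (3489/20, -37/2)
  seg 7: down by d3 = 9/2 → (3489/20, -23)

d4 = 9
d5 = 27
d6 = 89/2
d7 = 479/20
d8 = 267/2
endpoint = (3489/20, -23)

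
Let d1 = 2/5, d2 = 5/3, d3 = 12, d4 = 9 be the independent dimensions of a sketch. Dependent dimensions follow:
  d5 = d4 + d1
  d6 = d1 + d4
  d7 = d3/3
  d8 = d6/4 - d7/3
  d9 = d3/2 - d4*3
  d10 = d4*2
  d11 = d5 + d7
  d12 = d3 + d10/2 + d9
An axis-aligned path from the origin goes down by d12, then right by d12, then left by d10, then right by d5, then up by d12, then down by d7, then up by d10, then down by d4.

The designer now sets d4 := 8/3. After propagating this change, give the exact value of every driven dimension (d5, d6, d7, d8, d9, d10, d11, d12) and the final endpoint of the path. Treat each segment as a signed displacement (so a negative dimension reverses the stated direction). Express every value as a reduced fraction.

d5 = 46/15
d6 = 46/15
d7 = 4
d8 = -17/30
d9 = -2
d10 = 16/3
d11 = 106/15
d12 = 38/3
endpoint = (52/5, -4/3)

Apply edit: d4 := 8/3
  d5 = d4 + d1 = 46/15
  d6 = d1 + d4 = 46/15
  d7 = d3/3 = 4
  d8 = d6/4 - d7/3 = -17/30
  d9 = d3/2 - d4*3 = -2
  d10 = d4*2 = 16/3
  d11 = d5 + d7 = 106/15
  d12 = d3 + d10/2 + d9 = 38/3
Walk from origin (0, 0):
  seg 1: down by d12 = 38/3 → (0, -38/3)
  seg 2: right by d12 = 38/3 → (38/3, -38/3)
  seg 3: left by d10 = 16/3 → (22/3, -38/3)
  seg 4: right by d5 = 46/15 → (52/5, -38/3)
  seg 5: up by d12 = 38/3 → (52/5, 0)
  seg 6: down by d7 = 4 → (52/5, -4)
  seg 7: up by d10 = 16/3 → (52/5, 4/3)
  seg 8: down by d4 = 8/3 → (52/5, -4/3)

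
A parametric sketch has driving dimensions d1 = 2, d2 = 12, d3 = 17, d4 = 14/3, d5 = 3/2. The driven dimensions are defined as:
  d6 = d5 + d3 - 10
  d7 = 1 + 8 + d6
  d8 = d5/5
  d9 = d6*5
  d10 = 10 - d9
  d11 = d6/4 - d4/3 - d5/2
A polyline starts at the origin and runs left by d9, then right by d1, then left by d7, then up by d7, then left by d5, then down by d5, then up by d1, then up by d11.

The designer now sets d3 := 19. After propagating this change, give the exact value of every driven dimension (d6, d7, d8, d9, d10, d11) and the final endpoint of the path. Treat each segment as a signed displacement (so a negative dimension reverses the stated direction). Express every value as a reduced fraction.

Apply edit: d3 := 19
  d6 = d5 + d3 - 10 = 21/2
  d7 = 1 + 8 + d6 = 39/2
  d8 = d5/5 = 3/10
  d9 = d6*5 = 105/2
  d10 = 10 - d9 = -85/2
  d11 = d6/4 - d4/3 - d5/2 = 23/72
Walk from origin (0, 0):
  seg 1: left by d9 = 105/2 → (-105/2, 0)
  seg 2: right by d1 = 2 → (-101/2, 0)
  seg 3: left by d7 = 39/2 → (-70, 0)
  seg 4: up by d7 = 39/2 → (-70, 39/2)
  seg 5: left by d5 = 3/2 → (-143/2, 39/2)
  seg 6: down by d5 = 3/2 → (-143/2, 18)
  seg 7: up by d1 = 2 → (-143/2, 20)
  seg 8: up by d11 = 23/72 → (-143/2, 1463/72)

d6 = 21/2
d7 = 39/2
d8 = 3/10
d9 = 105/2
d10 = -85/2
d11 = 23/72
endpoint = (-143/2, 1463/72)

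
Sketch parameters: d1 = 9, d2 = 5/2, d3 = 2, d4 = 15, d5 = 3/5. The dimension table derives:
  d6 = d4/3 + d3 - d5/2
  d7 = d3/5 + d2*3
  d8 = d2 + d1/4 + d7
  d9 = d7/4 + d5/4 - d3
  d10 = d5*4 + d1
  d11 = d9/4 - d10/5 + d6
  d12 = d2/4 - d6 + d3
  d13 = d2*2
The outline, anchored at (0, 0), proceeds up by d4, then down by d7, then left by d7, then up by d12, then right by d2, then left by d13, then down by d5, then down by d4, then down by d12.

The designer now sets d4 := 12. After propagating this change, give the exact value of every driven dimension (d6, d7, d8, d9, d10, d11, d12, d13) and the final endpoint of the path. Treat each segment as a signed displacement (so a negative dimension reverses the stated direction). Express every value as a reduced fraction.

Apply edit: d4 := 12
  d6 = d4/3 + d3 - d5/2 = 57/10
  d7 = d3/5 + d2*3 = 79/10
  d8 = d2 + d1/4 + d7 = 253/20
  d9 = d7/4 + d5/4 - d3 = 1/8
  d10 = d5*4 + d1 = 57/5
  d11 = d9/4 - d10/5 + d6 = 2761/800
  d12 = d2/4 - d6 + d3 = -123/40
  d13 = d2*2 = 5
Walk from origin (0, 0):
  seg 1: up by d4 = 12 → (0, 12)
  seg 2: down by d7 = 79/10 → (0, 41/10)
  seg 3: left by d7 = 79/10 → (-79/10, 41/10)
  seg 4: up by d12 = -123/40 → (-79/10, 41/40)
  seg 5: right by d2 = 5/2 → (-27/5, 41/40)
  seg 6: left by d13 = 5 → (-52/5, 41/40)
  seg 7: down by d5 = 3/5 → (-52/5, 17/40)
  seg 8: down by d4 = 12 → (-52/5, -463/40)
  seg 9: down by d12 = -123/40 → (-52/5, -17/2)

d6 = 57/10
d7 = 79/10
d8 = 253/20
d9 = 1/8
d10 = 57/5
d11 = 2761/800
d12 = -123/40
d13 = 5
endpoint = (-52/5, -17/2)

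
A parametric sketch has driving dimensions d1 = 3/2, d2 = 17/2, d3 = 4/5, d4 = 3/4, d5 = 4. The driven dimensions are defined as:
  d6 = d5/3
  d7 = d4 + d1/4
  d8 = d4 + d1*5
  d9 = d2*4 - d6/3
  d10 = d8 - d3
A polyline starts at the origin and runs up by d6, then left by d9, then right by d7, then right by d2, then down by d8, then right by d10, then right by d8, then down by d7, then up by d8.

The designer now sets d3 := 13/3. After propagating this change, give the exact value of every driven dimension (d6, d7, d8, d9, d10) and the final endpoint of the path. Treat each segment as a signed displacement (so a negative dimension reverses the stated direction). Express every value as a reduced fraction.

d6 = 4/3
d7 = 9/8
d8 = 33/4
d9 = 302/9
d10 = 47/12
endpoint = (-847/72, 5/24)

Apply edit: d3 := 13/3
  d6 = d5/3 = 4/3
  d7 = d4 + d1/4 = 9/8
  d8 = d4 + d1*5 = 33/4
  d9 = d2*4 - d6/3 = 302/9
  d10 = d8 - d3 = 47/12
Walk from origin (0, 0):
  seg 1: up by d6 = 4/3 → (0, 4/3)
  seg 2: left by d9 = 302/9 → (-302/9, 4/3)
  seg 3: right by d7 = 9/8 → (-2335/72, 4/3)
  seg 4: right by d2 = 17/2 → (-1723/72, 4/3)
  seg 5: down by d8 = 33/4 → (-1723/72, -83/12)
  seg 6: right by d10 = 47/12 → (-1441/72, -83/12)
  seg 7: right by d8 = 33/4 → (-847/72, -83/12)
  seg 8: down by d7 = 9/8 → (-847/72, -193/24)
  seg 9: up by d8 = 33/4 → (-847/72, 5/24)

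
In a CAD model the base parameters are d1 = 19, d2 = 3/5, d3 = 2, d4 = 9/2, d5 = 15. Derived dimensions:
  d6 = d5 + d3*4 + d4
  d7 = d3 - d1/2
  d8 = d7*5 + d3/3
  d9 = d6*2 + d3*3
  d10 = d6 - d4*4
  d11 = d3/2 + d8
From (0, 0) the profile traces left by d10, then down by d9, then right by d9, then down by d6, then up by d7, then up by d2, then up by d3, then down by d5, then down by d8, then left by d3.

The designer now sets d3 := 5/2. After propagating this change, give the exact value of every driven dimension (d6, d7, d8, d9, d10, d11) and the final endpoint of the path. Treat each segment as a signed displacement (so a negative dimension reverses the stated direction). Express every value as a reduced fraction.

d6 = 59/2
d7 = -7
d8 = -205/6
d9 = 133/2
d10 = 23/2
d11 = -395/12
endpoint = (105/2, -1211/15)

Apply edit: d3 := 5/2
  d6 = d5 + d3*4 + d4 = 59/2
  d7 = d3 - d1/2 = -7
  d8 = d7*5 + d3/3 = -205/6
  d9 = d6*2 + d3*3 = 133/2
  d10 = d6 - d4*4 = 23/2
  d11 = d3/2 + d8 = -395/12
Walk from origin (0, 0):
  seg 1: left by d10 = 23/2 → (-23/2, 0)
  seg 2: down by d9 = 133/2 → (-23/2, -133/2)
  seg 3: right by d9 = 133/2 → (55, -133/2)
  seg 4: down by d6 = 59/2 → (55, -96)
  seg 5: up by d7 = -7 → (55, -103)
  seg 6: up by d2 = 3/5 → (55, -512/5)
  seg 7: up by d3 = 5/2 → (55, -999/10)
  seg 8: down by d5 = 15 → (55, -1149/10)
  seg 9: down by d8 = -205/6 → (55, -1211/15)
  seg 10: left by d3 = 5/2 → (105/2, -1211/15)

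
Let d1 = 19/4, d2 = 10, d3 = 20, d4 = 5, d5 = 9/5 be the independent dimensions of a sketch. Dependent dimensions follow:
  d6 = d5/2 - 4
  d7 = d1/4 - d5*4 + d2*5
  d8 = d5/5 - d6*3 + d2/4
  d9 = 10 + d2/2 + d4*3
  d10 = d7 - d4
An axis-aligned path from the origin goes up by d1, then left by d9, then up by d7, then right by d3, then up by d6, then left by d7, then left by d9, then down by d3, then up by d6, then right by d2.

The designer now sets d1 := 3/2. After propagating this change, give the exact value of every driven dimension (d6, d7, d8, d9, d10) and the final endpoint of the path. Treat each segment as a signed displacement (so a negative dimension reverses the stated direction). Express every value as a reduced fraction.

d6 = -31/10
d7 = 1727/40
d8 = 304/25
d9 = 30
d10 = 1527/40
endpoint = (-2927/40, 739/40)

Apply edit: d1 := 3/2
  d6 = d5/2 - 4 = -31/10
  d7 = d1/4 - d5*4 + d2*5 = 1727/40
  d8 = d5/5 - d6*3 + d2/4 = 304/25
  d9 = 10 + d2/2 + d4*3 = 30
  d10 = d7 - d4 = 1527/40
Walk from origin (0, 0):
  seg 1: up by d1 = 3/2 → (0, 3/2)
  seg 2: left by d9 = 30 → (-30, 3/2)
  seg 3: up by d7 = 1727/40 → (-30, 1787/40)
  seg 4: right by d3 = 20 → (-10, 1787/40)
  seg 5: up by d6 = -31/10 → (-10, 1663/40)
  seg 6: left by d7 = 1727/40 → (-2127/40, 1663/40)
  seg 7: left by d9 = 30 → (-3327/40, 1663/40)
  seg 8: down by d3 = 20 → (-3327/40, 863/40)
  seg 9: up by d6 = -31/10 → (-3327/40, 739/40)
  seg 10: right by d2 = 10 → (-2927/40, 739/40)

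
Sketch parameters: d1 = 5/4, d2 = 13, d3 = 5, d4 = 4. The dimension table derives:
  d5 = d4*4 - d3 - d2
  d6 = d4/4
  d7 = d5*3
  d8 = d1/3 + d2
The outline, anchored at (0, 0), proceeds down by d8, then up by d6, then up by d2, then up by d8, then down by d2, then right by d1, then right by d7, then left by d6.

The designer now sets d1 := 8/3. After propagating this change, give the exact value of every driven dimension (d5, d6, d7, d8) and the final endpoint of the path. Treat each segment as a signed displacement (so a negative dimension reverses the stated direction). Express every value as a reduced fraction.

Apply edit: d1 := 8/3
  d5 = d4*4 - d3 - d2 = -2
  d6 = d4/4 = 1
  d7 = d5*3 = -6
  d8 = d1/3 + d2 = 125/9
Walk from origin (0, 0):
  seg 1: down by d8 = 125/9 → (0, -125/9)
  seg 2: up by d6 = 1 → (0, -116/9)
  seg 3: up by d2 = 13 → (0, 1/9)
  seg 4: up by d8 = 125/9 → (0, 14)
  seg 5: down by d2 = 13 → (0, 1)
  seg 6: right by d1 = 8/3 → (8/3, 1)
  seg 7: right by d7 = -6 → (-10/3, 1)
  seg 8: left by d6 = 1 → (-13/3, 1)

d5 = -2
d6 = 1
d7 = -6
d8 = 125/9
endpoint = (-13/3, 1)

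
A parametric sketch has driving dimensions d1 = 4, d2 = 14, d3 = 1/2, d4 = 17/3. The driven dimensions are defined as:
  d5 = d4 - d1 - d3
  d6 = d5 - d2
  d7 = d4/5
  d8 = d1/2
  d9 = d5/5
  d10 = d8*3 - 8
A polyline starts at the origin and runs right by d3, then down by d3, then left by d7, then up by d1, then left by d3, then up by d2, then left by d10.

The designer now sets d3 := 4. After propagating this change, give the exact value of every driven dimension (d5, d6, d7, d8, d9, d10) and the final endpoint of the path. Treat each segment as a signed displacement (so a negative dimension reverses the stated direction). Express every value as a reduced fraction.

d5 = -7/3
d6 = -49/3
d7 = 17/15
d8 = 2
d9 = -7/15
d10 = -2
endpoint = (13/15, 14)

Apply edit: d3 := 4
  d5 = d4 - d1 - d3 = -7/3
  d6 = d5 - d2 = -49/3
  d7 = d4/5 = 17/15
  d8 = d1/2 = 2
  d9 = d5/5 = -7/15
  d10 = d8*3 - 8 = -2
Walk from origin (0, 0):
  seg 1: right by d3 = 4 → (4, 0)
  seg 2: down by d3 = 4 → (4, -4)
  seg 3: left by d7 = 17/15 → (43/15, -4)
  seg 4: up by d1 = 4 → (43/15, 0)
  seg 5: left by d3 = 4 → (-17/15, 0)
  seg 6: up by d2 = 14 → (-17/15, 14)
  seg 7: left by d10 = -2 → (13/15, 14)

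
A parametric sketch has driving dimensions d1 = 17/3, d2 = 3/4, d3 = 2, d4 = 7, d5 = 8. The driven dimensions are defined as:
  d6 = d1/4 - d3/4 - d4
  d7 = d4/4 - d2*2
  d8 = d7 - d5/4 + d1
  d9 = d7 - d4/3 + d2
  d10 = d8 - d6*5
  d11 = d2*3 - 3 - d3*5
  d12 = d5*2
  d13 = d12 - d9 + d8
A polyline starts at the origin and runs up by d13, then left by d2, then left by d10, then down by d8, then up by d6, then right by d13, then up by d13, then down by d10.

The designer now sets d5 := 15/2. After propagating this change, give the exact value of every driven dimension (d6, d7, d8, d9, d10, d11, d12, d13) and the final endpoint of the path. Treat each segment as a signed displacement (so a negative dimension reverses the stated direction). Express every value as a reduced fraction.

d6 = -73/12
d7 = 1/4
d8 = 97/24
d9 = -4/3
d10 = 827/24
d11 = -43/4
d12 = 15
d13 = 163/8
endpoint = (-89/6, -23/6)

Apply edit: d5 := 15/2
  d6 = d1/4 - d3/4 - d4 = -73/12
  d7 = d4/4 - d2*2 = 1/4
  d8 = d7 - d5/4 + d1 = 97/24
  d9 = d7 - d4/3 + d2 = -4/3
  d10 = d8 - d6*5 = 827/24
  d11 = d2*3 - 3 - d3*5 = -43/4
  d12 = d5*2 = 15
  d13 = d12 - d9 + d8 = 163/8
Walk from origin (0, 0):
  seg 1: up by d13 = 163/8 → (0, 163/8)
  seg 2: left by d2 = 3/4 → (-3/4, 163/8)
  seg 3: left by d10 = 827/24 → (-845/24, 163/8)
  seg 4: down by d8 = 97/24 → (-845/24, 49/3)
  seg 5: up by d6 = -73/12 → (-845/24, 41/4)
  seg 6: right by d13 = 163/8 → (-89/6, 41/4)
  seg 7: up by d13 = 163/8 → (-89/6, 245/8)
  seg 8: down by d10 = 827/24 → (-89/6, -23/6)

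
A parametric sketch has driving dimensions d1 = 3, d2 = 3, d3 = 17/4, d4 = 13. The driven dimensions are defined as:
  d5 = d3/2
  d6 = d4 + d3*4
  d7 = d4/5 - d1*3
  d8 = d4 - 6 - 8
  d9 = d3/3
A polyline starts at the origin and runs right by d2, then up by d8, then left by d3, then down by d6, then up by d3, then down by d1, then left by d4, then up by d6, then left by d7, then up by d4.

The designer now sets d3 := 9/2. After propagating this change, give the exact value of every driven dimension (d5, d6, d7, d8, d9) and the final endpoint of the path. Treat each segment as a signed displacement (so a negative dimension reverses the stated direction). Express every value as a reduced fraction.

Apply edit: d3 := 9/2
  d5 = d3/2 = 9/4
  d6 = d4 + d3*4 = 31
  d7 = d4/5 - d1*3 = -32/5
  d8 = d4 - 6 - 8 = -1
  d9 = d3/3 = 3/2
Walk from origin (0, 0):
  seg 1: right by d2 = 3 → (3, 0)
  seg 2: up by d8 = -1 → (3, -1)
  seg 3: left by d3 = 9/2 → (-3/2, -1)
  seg 4: down by d6 = 31 → (-3/2, -32)
  seg 5: up by d3 = 9/2 → (-3/2, -55/2)
  seg 6: down by d1 = 3 → (-3/2, -61/2)
  seg 7: left by d4 = 13 → (-29/2, -61/2)
  seg 8: up by d6 = 31 → (-29/2, 1/2)
  seg 9: left by d7 = -32/5 → (-81/10, 1/2)
  seg 10: up by d4 = 13 → (-81/10, 27/2)

d5 = 9/4
d6 = 31
d7 = -32/5
d8 = -1
d9 = 3/2
endpoint = (-81/10, 27/2)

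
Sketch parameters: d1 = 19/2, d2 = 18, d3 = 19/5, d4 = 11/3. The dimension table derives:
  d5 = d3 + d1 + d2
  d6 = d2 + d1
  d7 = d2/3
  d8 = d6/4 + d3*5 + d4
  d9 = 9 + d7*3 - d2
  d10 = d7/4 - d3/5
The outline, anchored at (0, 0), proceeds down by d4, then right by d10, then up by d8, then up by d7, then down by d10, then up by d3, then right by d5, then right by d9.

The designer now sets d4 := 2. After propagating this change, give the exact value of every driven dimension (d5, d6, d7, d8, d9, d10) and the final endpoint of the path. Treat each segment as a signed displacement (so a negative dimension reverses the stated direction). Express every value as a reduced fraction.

Apply edit: d4 := 2
  d5 = d3 + d1 + d2 = 313/10
  d6 = d2 + d1 = 55/2
  d7 = d2/3 = 6
  d8 = d6/4 + d3*5 + d4 = 223/8
  d9 = 9 + d7*3 - d2 = 9
  d10 = d7/4 - d3/5 = 37/50
Walk from origin (0, 0):
  seg 1: down by d4 = 2 → (0, -2)
  seg 2: right by d10 = 37/50 → (37/50, -2)
  seg 3: up by d8 = 223/8 → (37/50, 207/8)
  seg 4: up by d7 = 6 → (37/50, 255/8)
  seg 5: down by d10 = 37/50 → (37/50, 6227/200)
  seg 6: up by d3 = 19/5 → (37/50, 6987/200)
  seg 7: right by d5 = 313/10 → (801/25, 6987/200)
  seg 8: right by d9 = 9 → (1026/25, 6987/200)

d5 = 313/10
d6 = 55/2
d7 = 6
d8 = 223/8
d9 = 9
d10 = 37/50
endpoint = (1026/25, 6987/200)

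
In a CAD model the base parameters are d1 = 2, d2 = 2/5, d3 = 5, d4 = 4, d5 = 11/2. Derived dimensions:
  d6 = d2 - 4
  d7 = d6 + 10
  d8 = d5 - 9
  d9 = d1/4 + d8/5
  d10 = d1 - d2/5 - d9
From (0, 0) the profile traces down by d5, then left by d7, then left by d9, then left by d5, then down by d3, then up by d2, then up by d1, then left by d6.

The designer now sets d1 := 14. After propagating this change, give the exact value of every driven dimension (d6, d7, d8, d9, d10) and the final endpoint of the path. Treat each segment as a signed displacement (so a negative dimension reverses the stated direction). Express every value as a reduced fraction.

Apply edit: d1 := 14
  d6 = d2 - 4 = -18/5
  d7 = d6 + 10 = 32/5
  d8 = d5 - 9 = -7/2
  d9 = d1/4 + d8/5 = 14/5
  d10 = d1 - d2/5 - d9 = 278/25
Walk from origin (0, 0):
  seg 1: down by d5 = 11/2 → (0, -11/2)
  seg 2: left by d7 = 32/5 → (-32/5, -11/2)
  seg 3: left by d9 = 14/5 → (-46/5, -11/2)
  seg 4: left by d5 = 11/2 → (-147/10, -11/2)
  seg 5: down by d3 = 5 → (-147/10, -21/2)
  seg 6: up by d2 = 2/5 → (-147/10, -101/10)
  seg 7: up by d1 = 14 → (-147/10, 39/10)
  seg 8: left by d6 = -18/5 → (-111/10, 39/10)

d6 = -18/5
d7 = 32/5
d8 = -7/2
d9 = 14/5
d10 = 278/25
endpoint = (-111/10, 39/10)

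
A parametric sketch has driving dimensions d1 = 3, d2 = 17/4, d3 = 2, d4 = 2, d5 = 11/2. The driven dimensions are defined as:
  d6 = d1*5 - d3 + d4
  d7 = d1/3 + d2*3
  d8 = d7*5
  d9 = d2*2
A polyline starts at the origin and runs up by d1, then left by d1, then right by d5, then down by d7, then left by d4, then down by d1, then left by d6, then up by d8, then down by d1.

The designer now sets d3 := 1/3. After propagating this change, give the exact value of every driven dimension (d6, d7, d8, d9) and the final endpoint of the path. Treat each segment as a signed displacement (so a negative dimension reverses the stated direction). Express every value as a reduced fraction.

Apply edit: d3 := 1/3
  d6 = d1*5 - d3 + d4 = 50/3
  d7 = d1/3 + d2*3 = 55/4
  d8 = d7*5 = 275/4
  d9 = d2*2 = 17/2
Walk from origin (0, 0):
  seg 1: up by d1 = 3 → (0, 3)
  seg 2: left by d1 = 3 → (-3, 3)
  seg 3: right by d5 = 11/2 → (5/2, 3)
  seg 4: down by d7 = 55/4 → (5/2, -43/4)
  seg 5: left by d4 = 2 → (1/2, -43/4)
  seg 6: down by d1 = 3 → (1/2, -55/4)
  seg 7: left by d6 = 50/3 → (-97/6, -55/4)
  seg 8: up by d8 = 275/4 → (-97/6, 55)
  seg 9: down by d1 = 3 → (-97/6, 52)

d6 = 50/3
d7 = 55/4
d8 = 275/4
d9 = 17/2
endpoint = (-97/6, 52)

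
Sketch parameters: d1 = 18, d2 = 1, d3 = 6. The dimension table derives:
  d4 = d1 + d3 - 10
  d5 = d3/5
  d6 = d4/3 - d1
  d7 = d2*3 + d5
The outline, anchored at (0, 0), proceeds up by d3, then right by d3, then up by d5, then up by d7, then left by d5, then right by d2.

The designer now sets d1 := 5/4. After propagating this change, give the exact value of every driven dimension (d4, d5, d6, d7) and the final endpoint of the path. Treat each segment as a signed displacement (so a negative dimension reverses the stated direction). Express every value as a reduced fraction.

Apply edit: d1 := 5/4
  d4 = d1 + d3 - 10 = -11/4
  d5 = d3/5 = 6/5
  d6 = d4/3 - d1 = -13/6
  d7 = d2*3 + d5 = 21/5
Walk from origin (0, 0):
  seg 1: up by d3 = 6 → (0, 6)
  seg 2: right by d3 = 6 → (6, 6)
  seg 3: up by d5 = 6/5 → (6, 36/5)
  seg 4: up by d7 = 21/5 → (6, 57/5)
  seg 5: left by d5 = 6/5 → (24/5, 57/5)
  seg 6: right by d2 = 1 → (29/5, 57/5)

d4 = -11/4
d5 = 6/5
d6 = -13/6
d7 = 21/5
endpoint = (29/5, 57/5)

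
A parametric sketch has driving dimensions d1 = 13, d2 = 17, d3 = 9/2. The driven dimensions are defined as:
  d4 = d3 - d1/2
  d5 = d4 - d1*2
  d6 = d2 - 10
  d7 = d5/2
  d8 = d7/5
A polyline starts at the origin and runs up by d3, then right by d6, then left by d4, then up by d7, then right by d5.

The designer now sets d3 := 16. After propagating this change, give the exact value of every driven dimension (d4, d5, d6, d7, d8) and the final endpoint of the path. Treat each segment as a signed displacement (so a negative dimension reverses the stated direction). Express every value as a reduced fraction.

d4 = 19/2
d5 = -33/2
d6 = 7
d7 = -33/4
d8 = -33/20
endpoint = (-19, 31/4)

Apply edit: d3 := 16
  d4 = d3 - d1/2 = 19/2
  d5 = d4 - d1*2 = -33/2
  d6 = d2 - 10 = 7
  d7 = d5/2 = -33/4
  d8 = d7/5 = -33/20
Walk from origin (0, 0):
  seg 1: up by d3 = 16 → (0, 16)
  seg 2: right by d6 = 7 → (7, 16)
  seg 3: left by d4 = 19/2 → (-5/2, 16)
  seg 4: up by d7 = -33/4 → (-5/2, 31/4)
  seg 5: right by d5 = -33/2 → (-19, 31/4)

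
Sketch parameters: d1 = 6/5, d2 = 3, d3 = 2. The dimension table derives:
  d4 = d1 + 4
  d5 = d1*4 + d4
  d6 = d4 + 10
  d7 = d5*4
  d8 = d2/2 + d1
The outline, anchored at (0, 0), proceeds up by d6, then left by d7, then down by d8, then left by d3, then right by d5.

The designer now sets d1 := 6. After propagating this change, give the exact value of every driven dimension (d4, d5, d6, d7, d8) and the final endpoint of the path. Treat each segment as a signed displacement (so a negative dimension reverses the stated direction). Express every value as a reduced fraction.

d4 = 10
d5 = 34
d6 = 20
d7 = 136
d8 = 15/2
endpoint = (-104, 25/2)

Apply edit: d1 := 6
  d4 = d1 + 4 = 10
  d5 = d1*4 + d4 = 34
  d6 = d4 + 10 = 20
  d7 = d5*4 = 136
  d8 = d2/2 + d1 = 15/2
Walk from origin (0, 0):
  seg 1: up by d6 = 20 → (0, 20)
  seg 2: left by d7 = 136 → (-136, 20)
  seg 3: down by d8 = 15/2 → (-136, 25/2)
  seg 4: left by d3 = 2 → (-138, 25/2)
  seg 5: right by d5 = 34 → (-104, 25/2)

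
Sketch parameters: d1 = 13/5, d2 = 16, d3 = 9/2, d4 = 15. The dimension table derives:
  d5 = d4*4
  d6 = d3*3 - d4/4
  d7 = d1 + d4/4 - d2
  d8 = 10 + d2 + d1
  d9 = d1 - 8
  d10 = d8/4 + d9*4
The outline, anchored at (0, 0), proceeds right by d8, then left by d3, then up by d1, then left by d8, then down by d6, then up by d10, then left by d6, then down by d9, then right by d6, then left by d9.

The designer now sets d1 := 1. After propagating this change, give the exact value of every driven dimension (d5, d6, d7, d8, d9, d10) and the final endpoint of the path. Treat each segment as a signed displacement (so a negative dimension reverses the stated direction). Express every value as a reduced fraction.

Apply edit: d1 := 1
  d5 = d4*4 = 60
  d6 = d3*3 - d4/4 = 39/4
  d7 = d1 + d4/4 - d2 = -45/4
  d8 = 10 + d2 + d1 = 27
  d9 = d1 - 8 = -7
  d10 = d8/4 + d9*4 = -85/4
Walk from origin (0, 0):
  seg 1: right by d8 = 27 → (27, 0)
  seg 2: left by d3 = 9/2 → (45/2, 0)
  seg 3: up by d1 = 1 → (45/2, 1)
  seg 4: left by d8 = 27 → (-9/2, 1)
  seg 5: down by d6 = 39/4 → (-9/2, -35/4)
  seg 6: up by d10 = -85/4 → (-9/2, -30)
  seg 7: left by d6 = 39/4 → (-57/4, -30)
  seg 8: down by d9 = -7 → (-57/4, -23)
  seg 9: right by d6 = 39/4 → (-9/2, -23)
  seg 10: left by d9 = -7 → (5/2, -23)

d5 = 60
d6 = 39/4
d7 = -45/4
d8 = 27
d9 = -7
d10 = -85/4
endpoint = (5/2, -23)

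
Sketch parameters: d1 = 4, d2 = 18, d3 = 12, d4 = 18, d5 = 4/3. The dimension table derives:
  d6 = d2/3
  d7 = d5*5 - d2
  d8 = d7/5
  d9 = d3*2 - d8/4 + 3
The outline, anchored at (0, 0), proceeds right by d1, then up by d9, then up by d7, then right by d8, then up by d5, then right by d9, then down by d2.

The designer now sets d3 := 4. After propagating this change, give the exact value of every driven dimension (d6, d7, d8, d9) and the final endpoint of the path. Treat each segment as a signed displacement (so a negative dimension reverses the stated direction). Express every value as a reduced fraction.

d6 = 6
d7 = -34/3
d8 = -34/15
d9 = 347/30
endpoint = (133/10, -493/30)

Apply edit: d3 := 4
  d6 = d2/3 = 6
  d7 = d5*5 - d2 = -34/3
  d8 = d7/5 = -34/15
  d9 = d3*2 - d8/4 + 3 = 347/30
Walk from origin (0, 0):
  seg 1: right by d1 = 4 → (4, 0)
  seg 2: up by d9 = 347/30 → (4, 347/30)
  seg 3: up by d7 = -34/3 → (4, 7/30)
  seg 4: right by d8 = -34/15 → (26/15, 7/30)
  seg 5: up by d5 = 4/3 → (26/15, 47/30)
  seg 6: right by d9 = 347/30 → (133/10, 47/30)
  seg 7: down by d2 = 18 → (133/10, -493/30)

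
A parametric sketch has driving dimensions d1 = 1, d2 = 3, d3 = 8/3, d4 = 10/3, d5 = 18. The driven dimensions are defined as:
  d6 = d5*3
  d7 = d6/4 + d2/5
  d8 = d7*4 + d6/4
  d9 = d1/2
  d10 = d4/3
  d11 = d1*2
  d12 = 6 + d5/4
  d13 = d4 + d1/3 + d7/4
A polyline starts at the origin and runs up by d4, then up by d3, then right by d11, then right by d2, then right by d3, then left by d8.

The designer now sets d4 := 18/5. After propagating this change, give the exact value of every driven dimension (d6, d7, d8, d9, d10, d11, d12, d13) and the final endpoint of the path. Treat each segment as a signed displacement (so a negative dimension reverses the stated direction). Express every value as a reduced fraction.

d6 = 54
d7 = 141/10
d8 = 699/10
d9 = 1/2
d10 = 6/5
d11 = 2
d12 = 21/2
d13 = 179/24
endpoint = (-1867/30, 94/15)

Apply edit: d4 := 18/5
  d6 = d5*3 = 54
  d7 = d6/4 + d2/5 = 141/10
  d8 = d7*4 + d6/4 = 699/10
  d9 = d1/2 = 1/2
  d10 = d4/3 = 6/5
  d11 = d1*2 = 2
  d12 = 6 + d5/4 = 21/2
  d13 = d4 + d1/3 + d7/4 = 179/24
Walk from origin (0, 0):
  seg 1: up by d4 = 18/5 → (0, 18/5)
  seg 2: up by d3 = 8/3 → (0, 94/15)
  seg 3: right by d11 = 2 → (2, 94/15)
  seg 4: right by d2 = 3 → (5, 94/15)
  seg 5: right by d3 = 8/3 → (23/3, 94/15)
  seg 6: left by d8 = 699/10 → (-1867/30, 94/15)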